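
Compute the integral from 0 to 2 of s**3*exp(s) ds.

Integrate by parts 3 times (u = s^3, dv = exp(s) ds).
An antiderivative is F(s) = (s**3 - 3*s**2 + 6*s - 6)*exp(s).
Then F(2) - F(0) = (2*exp(2)) - (-6) = 6 + 2*exp(2).

6 + 2*exp(2)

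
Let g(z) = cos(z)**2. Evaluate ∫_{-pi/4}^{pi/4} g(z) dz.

1/2 + pi/4

Use the identity cos^2(z) = (1 + cos(2*z))/2.
An antiderivative is F(z) = z/2 + sin(2*z)/4.
Then F(pi/4) - F(-pi/4) = (1/4 + pi/8) - (-pi/8 - 1/4) = 1/2 + pi/4.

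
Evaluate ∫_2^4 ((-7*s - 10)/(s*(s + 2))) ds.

-log(72)

Factor the denominator: s**2 + 2*s = (s + 2)s.
Partial fractions: (-7*s - 10)/(s*(s + 2)) = -2/(s + 2) - 5/s.
An antiderivative is F(s) = -5*log(s) - 2*log(s + 2).
Then F(4) - F(2) = (-12*log(2) - 2*log(3)) - (-9*log(2)) = -log(72).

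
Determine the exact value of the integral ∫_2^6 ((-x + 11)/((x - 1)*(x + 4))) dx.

log(27/5)

Factor the denominator: x**2 + 3*x - 4 = (x + 4)(x - 1).
Partial fractions: (-x + 11)/((x - 1)*(x + 4)) = -3/(x + 4) + 2/(x - 1).
An antiderivative is F(x) = 2*log(x - 1) - 3*log(x + 4).
Then F(6) - F(2) = (-log(40)) - (-3*log(3) - 3*log(2)) = log(27/5).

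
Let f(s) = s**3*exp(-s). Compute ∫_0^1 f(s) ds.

6 - 16*exp(-1)

Integrate by parts 3 times (u = s^3, dv = exp(-s) ds).
An antiderivative is F(s) = (-s**3 - 3*s**2 - 6*s - 6)*exp(-s).
Then F(1) - F(0) = (-16*exp(-1)) - (-6) = 6 - 16*exp(-1).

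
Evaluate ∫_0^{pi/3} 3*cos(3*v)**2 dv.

pi/2

Use the identity cos^2(3*v) = (1 + cos(6*v))/2.
An antiderivative is F(v) = 3*v/2 + sin(6*v)/4.
Then F(pi/3) - F(0) = (pi/2) - (0) = pi/2.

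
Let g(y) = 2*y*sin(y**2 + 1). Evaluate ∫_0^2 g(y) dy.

-cos(5) + cos(1)

Let u = y**2 + 1, so du = 2*y dy. When y = 0, u = 1; when y = 2, u = 5.
The integral becomes ∫ sin(u) du from 1 to 5, with antiderivative -cos(u).
Back in y: F(y) = -cos(y**2 + 1).
Then F(2) - F(0) = (-cos(5)) - (-cos(1)) = -cos(5) + cos(1).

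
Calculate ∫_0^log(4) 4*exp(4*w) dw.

255

Let u = exp(w), so du = exp(w) dw. When w = 0, u = 1; when w = log(4), u = 4.
The integral becomes 4·∫ u**3 du from 1 to 4, with antiderivative u**4.
Back in w: F(w) = exp(4*w).
Then F(log(4)) - F(0) = (256) - (1) = 255.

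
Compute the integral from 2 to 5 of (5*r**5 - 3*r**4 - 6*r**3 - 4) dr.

50931/5

By the power rule, an antiderivative is F(r) = 5*r**6/6 - 3*r**5/5 - 3*r**4/2 - 4*r.
Then F(5) - F(2) = (30565/3) - (32/15) = 50931/5.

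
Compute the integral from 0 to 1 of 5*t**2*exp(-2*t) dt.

5/4 - 25*exp(-2)/4

Integrate by parts twice (u = t^2, dv = 5*exp(-2*t) dt).
An antiderivative is F(t) = (-10*t**2 - 10*t - 5)*exp(-2*t)/4.
Then F(1) - F(0) = (-25*exp(-2)/4) - (-5/4) = 5/4 - 25*exp(-2)/4.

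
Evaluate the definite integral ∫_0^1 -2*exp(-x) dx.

An antiderivative is F(x) = 2*exp(-x).
Then F(1) - F(0) = (2*exp(-1)) - (2) = -2 + 2*exp(-1).

-2 + 2*exp(-1)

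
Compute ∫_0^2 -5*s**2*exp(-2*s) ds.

-5/4 + 65*exp(-4)/4

Integrate by parts twice (u = s^2, dv = -5*exp(-2*s) ds).
An antiderivative is F(s) = (10*s**2 + 10*s + 5)*exp(-2*s)/4.
Then F(2) - F(0) = (65*exp(-4)/4) - (5/4) = -5/4 + 65*exp(-4)/4.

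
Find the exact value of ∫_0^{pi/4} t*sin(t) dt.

Integrate by parts once (u = t, dv = sin(t) dt).
An antiderivative is F(t) = -t*cos(t) + sin(t).
Then F(pi/4) - F(0) = (sqrt(2)*(4 - pi)/8) - (0) = sqrt(2)*(4 - pi)/8.

sqrt(2)*(4 - pi)/8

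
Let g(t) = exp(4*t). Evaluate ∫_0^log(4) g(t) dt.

Let u = exp(t), so du = exp(t) dt. When t = 0, u = 1; when t = log(4), u = 4.
The integral becomes ∫ u**3 du from 1 to 4, with antiderivative u**4/4.
Back in t: F(t) = exp(4*t)/4.
Then F(log(4)) - F(0) = (64) - (1/4) = 255/4.

255/4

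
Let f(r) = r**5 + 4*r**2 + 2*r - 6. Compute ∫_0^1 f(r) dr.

By the power rule, an antiderivative is F(r) = r**6/6 + 4*r**3/3 + r**2 - 6*r.
Then F(1) - F(0) = (-7/2) - (0) = -7/2.

-7/2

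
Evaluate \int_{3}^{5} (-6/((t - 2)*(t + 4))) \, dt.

log(3/7)

Factor the denominator: t**2 + 2*t - 8 = (t + 4)(t - 2).
Partial fractions: -6/((t - 2)*(t + 4)) = 1/(t + 4) - 1/(t - 2).
An antiderivative is F(t) = -log(t - 2) + log(t + 4).
Then F(5) - F(3) = (log(3)) - (log(7)) = log(3/7).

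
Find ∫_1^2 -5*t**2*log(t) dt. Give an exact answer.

35/9 - 40*log(2)/3

Integrate by parts once (u = ln t, dv = -5*t**2 dt).
An antiderivative is F(t) = -5*t**3*(3*log(t) - 1)/9.
Then F(2) - F(1) = (40/9 - 40*log(2)/3) - (5/9) = 35/9 - 40*log(2)/3.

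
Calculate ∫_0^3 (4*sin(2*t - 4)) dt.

Let u = 2*t - 4, so du = 2 dt. When t = 0, u = -4; when t = 3, u = 2.
The integral becomes 2·∫ sin(u) du from -4 to 2, with antiderivative -2*cos(u).
Back in t: F(t) = -2*cos(2*t - 4).
Then F(3) - F(0) = (-2*cos(2)) - (-2*cos(4)) = 2*cos(4) - 2*cos(2).

2*cos(4) - 2*cos(2)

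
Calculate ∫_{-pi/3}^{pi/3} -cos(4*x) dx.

sqrt(3)/4

An antiderivative is F(x) = -sin(4*x)/4.
Then F(pi/3) - F(-pi/3) = (sqrt(3)/8) - (-sqrt(3)/8) = sqrt(3)/4.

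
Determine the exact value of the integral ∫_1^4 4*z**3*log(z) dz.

-255/4 + 512*log(2)

Integrate by parts once (u = ln z, dv = 4*z**3 dz).
An antiderivative is F(z) = z**4*(4*log(z) - 1)/4.
Then F(4) - F(1) = (-64 + 512*log(2)) - (-1/4) = -255/4 + 512*log(2).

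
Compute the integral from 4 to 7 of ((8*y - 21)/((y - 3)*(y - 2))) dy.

Factor the denominator: y**2 - 5*y + 6 = (y - 2)(y - 3).
Partial fractions: (8*y - 21)/((y - 3)*(y - 2)) = 5/(y - 2) + 3/(y - 3).
An antiderivative is F(y) = 3*log(y - 3) + 5*log(y - 2).
Then F(7) - F(4) = (6*log(2) + 5*log(5)) - (log(32)) = log(2) + 5*log(5).

log(2) + 5*log(5)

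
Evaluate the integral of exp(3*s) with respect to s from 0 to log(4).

Let u = exp(s), so du = exp(s) ds. When s = 0, u = 1; when s = log(4), u = 4.
The integral becomes ∫ u**2 du from 1 to 4, with antiderivative u**3/3.
Back in s: F(s) = exp(3*s)/3.
Then F(log(4)) - F(0) = (64/3) - (1/3) = 21.

21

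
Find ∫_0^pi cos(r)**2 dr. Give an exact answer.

pi/2

Use the identity cos^2(r) = (1 + cos(2*r))/2.
An antiderivative is F(r) = r/2 + sin(2*r)/4.
Then F(pi) - F(0) = (pi/2) - (0) = pi/2.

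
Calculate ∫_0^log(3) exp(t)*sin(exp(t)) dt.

Let u = exp(t), so du = exp(t) dt. When t = 0, u = 1; when t = log(3), u = 3.
The integral becomes ∫ sin(u) du from 1 to 3, with antiderivative -cos(u).
Back in t: F(t) = -cos(exp(t)).
Then F(log(3)) - F(0) = (-cos(3)) - (-cos(1)) = cos(1) - cos(3).

cos(1) - cos(3)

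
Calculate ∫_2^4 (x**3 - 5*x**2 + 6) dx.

-64/3

By the power rule, an antiderivative is F(x) = x**4/4 - 5*x**3/3 + 6*x.
Then F(4) - F(2) = (-56/3) - (8/3) = -64/3.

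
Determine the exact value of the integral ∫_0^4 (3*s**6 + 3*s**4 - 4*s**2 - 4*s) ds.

789472/105

By the power rule, an antiderivative is F(s) = 3*s**7/7 + 3*s**5/5 - 4*s**3/3 - 2*s**2.
Then F(4) - F(0) = (789472/105) - (0) = 789472/105.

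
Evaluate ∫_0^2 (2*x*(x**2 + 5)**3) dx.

1484

Let u = x**2 + 5, so du = 2*x dx. When x = 0, u = 5; when x = 2, u = 9.
The integral becomes ∫ u**3 du from 5 to 9, with antiderivative u**4/4.
Back in x: F(x) = (x**2 + 5)**4/4.
Then F(2) - F(0) = (6561/4) - (625/4) = 1484.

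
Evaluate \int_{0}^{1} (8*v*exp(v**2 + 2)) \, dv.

Let u = v**2 + 2, so du = 2*v dv. When v = 0, u = 2; when v = 1, u = 3.
The integral becomes 4·∫ exp(u) du from 2 to 3, with antiderivative 4*exp(u).
Back in v: F(v) = 4*exp(v**2 + 2).
Then F(1) - F(0) = (4*exp(3)) - (4*exp(2)) = -4*(1 - exp(1))*exp(2).

-4*(1 - exp(1))*exp(2)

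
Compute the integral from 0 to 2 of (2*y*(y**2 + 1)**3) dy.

156

Let u = y**2 + 1, so du = 2*y dy. When y = 0, u = 1; when y = 2, u = 5.
The integral becomes ∫ u**3 du from 1 to 5, with antiderivative u**4/4.
Back in y: F(y) = (y**2 + 1)**4/4.
Then F(2) - F(0) = (625/4) - (1/4) = 156.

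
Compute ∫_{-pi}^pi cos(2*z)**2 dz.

pi

Use the identity cos^2(2*z) = (1 + cos(4*z))/2.
An antiderivative is F(z) = z/2 + sin(4*z)/8.
Then F(pi) - F(-pi) = (pi/2) - (-pi/2) = pi.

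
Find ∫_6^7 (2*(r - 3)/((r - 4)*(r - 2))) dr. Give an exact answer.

log(15/8)

Factor the denominator: r**2 - 6*r + 8 = (r - 2)(r - 4).
Partial fractions: 2*(r - 3)/((r - 4)*(r - 2)) = 1/(r - 2) + 1/(r - 4).
An antiderivative is F(r) = log(r - 4) + log(r - 2).
Then F(7) - F(6) = (log(15)) - (log(8)) = log(15/8).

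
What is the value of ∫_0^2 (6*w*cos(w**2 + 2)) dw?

Let u = w**2 + 2, so du = 2*w dw. When w = 0, u = 2; when w = 2, u = 6.
The integral becomes 3·∫ cos(u) du from 2 to 6, with antiderivative 3*sin(u).
Back in w: F(w) = 3*sin(w**2 + 2).
Then F(2) - F(0) = (3*sin(6)) - (3*sin(2)) = -3*sin(2) + 3*sin(6).

-3*sin(2) + 3*sin(6)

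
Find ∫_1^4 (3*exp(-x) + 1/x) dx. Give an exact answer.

(-3 + 3*exp(3) + log(4**exp(4)))*exp(-4)

An antiderivative is F(x) = log(x) - 3*exp(-x).
Then F(4) - F(1) = ((-3 + log(4**exp(4)))*exp(-4)) - (-3*exp(-1)) = (-3 + 3*exp(3) + log(4**exp(4)))*exp(-4).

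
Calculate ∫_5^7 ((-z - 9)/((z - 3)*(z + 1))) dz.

log(2/9)

Factor the denominator: z**2 - 2*z - 3 = (z + 1)(z - 3).
Partial fractions: (-z - 9)/((z - 3)*(z + 1)) = 2/(z + 1) - 3/(z - 3).
An antiderivative is F(z) = -3*log(z - 3) + 2*log(z + 1).
Then F(7) - F(5) = (0) - (log(9/2)) = log(2/9).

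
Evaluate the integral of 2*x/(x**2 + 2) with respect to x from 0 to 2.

Let u = x**2 + 2, so du = 2*x dx. When x = 0, u = 2; when x = 2, u = 6.
The integral becomes ∫ 1/u du from 2 to 6, with antiderivative log(u).
Back in x: F(x) = log(x**2 + 2).
Then F(2) - F(0) = (log(6)) - (log(2)) = log(3).

log(3)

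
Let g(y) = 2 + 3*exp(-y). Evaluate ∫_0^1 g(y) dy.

An antiderivative is F(y) = 2*y - 3*exp(-y).
Then F(1) - F(0) = (2 - 3*exp(-1)) - (-3) = 5 - 3*exp(-1).

5 - 3*exp(-1)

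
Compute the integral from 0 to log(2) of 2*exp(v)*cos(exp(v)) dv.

-2*sin(1) + 2*sin(2)

Let u = exp(v), so du = exp(v) dv. When v = 0, u = 1; when v = log(2), u = 2.
The integral becomes 2·∫ cos(u) du from 1 to 2, with antiderivative 2*sin(u).
Back in v: F(v) = 2*sin(exp(v)).
Then F(log(2)) - F(0) = (2*sin(2)) - (2*sin(1)) = -2*sin(1) + 2*sin(2).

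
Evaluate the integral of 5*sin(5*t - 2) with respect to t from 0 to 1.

cos(2) - cos(3)

Let u = 5*t - 2, so du = 5 dt. When t = 0, u = -2; when t = 1, u = 3.
The integral becomes ∫ sin(u) du from -2 to 3, with antiderivative -cos(u).
Back in t: F(t) = -cos(5*t - 2).
Then F(1) - F(0) = (-cos(3)) - (-cos(2)) = cos(2) - cos(3).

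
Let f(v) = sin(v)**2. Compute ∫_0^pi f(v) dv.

Use the identity sin^2(v) = (1 - cos(2*v))/2.
An antiderivative is F(v) = v/2 - sin(2*v)/4.
Then F(pi) - F(0) = (pi/2) - (0) = pi/2.

pi/2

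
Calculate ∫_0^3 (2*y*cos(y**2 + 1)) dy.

-sin(1) + sin(10)

Let u = y**2 + 1, so du = 2*y dy. When y = 0, u = 1; when y = 3, u = 10.
The integral becomes ∫ cos(u) du from 1 to 10, with antiderivative sin(u).
Back in y: F(y) = sin(y**2 + 1).
Then F(3) - F(0) = (sin(10)) - (sin(1)) = -sin(1) + sin(10).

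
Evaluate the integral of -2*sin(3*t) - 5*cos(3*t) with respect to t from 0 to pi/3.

-4/3

An antiderivative is F(t) = -5*sin(3*t)/3 + 2*cos(3*t)/3.
Then F(pi/3) - F(0) = (-2/3) - (2/3) = -4/3.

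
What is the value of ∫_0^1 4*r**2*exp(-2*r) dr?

Integrate by parts twice (u = r^2, dv = 4*exp(-2*r) dr).
An antiderivative is F(r) = (-2*r**2 - 2*r - 1)*exp(-2*r).
Then F(1) - F(0) = (-5*exp(-2)) - (-1) = 1 - 5*exp(-2).

1 - 5*exp(-2)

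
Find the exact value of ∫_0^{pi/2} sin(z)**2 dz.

Use the identity sin^2(z) = (1 - cos(2*z))/2.
An antiderivative is F(z) = z/2 - sin(2*z)/4.
Then F(pi/2) - F(0) = (pi/4) - (0) = pi/4.

pi/4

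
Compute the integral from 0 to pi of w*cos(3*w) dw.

Integrate by parts once (u = w, dv = cos(3*w) dw).
An antiderivative is F(w) = w*sin(3*w)/3 + cos(3*w)/9.
Then F(pi) - F(0) = (-1/9) - (1/9) = -2/9.

-2/9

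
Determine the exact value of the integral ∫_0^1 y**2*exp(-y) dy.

2 - 5*exp(-1)

Integrate by parts twice (u = y^2, dv = exp(-y) dy).
An antiderivative is F(y) = (-y**2 - 2*y - 2)*exp(-y).
Then F(1) - F(0) = (-5*exp(-1)) - (-2) = 2 - 5*exp(-1).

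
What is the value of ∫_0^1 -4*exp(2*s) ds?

An antiderivative is F(s) = -2*exp(2*s).
Then F(1) - F(0) = (-2*exp(2)) - (-2) = 2 - 2*exp(2).

2 - 2*exp(2)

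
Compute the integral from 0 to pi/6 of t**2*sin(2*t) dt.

Integrate by parts twice (u = t^2, dv = sin(2*t) dt).
An antiderivative is F(t) = -t**2*cos(2*t)/2 + t*sin(2*t)/2 + cos(2*t)/4.
Then F(pi/6) - F(0) = (-pi**2/144 + 1/8 + sqrt(3)*pi/24) - (1/4) = -1/8 - pi**2/144 + sqrt(3)*pi/24.

-1/8 - pi**2/144 + sqrt(3)*pi/24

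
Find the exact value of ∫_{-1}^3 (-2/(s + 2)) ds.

-log(25)

An antiderivative is F(s) = -2*log(s + 2).
Then F(3) - F(-1) = (-log(25)) - (0) = -log(25).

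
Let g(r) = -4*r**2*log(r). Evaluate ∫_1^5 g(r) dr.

Integrate by parts once (u = ln r, dv = -4*r**2 dr).
An antiderivative is F(r) = -4*r**3*(3*log(r) - 1)/9.
Then F(5) - F(1) = (500/9 - 500*log(5)/3) - (4/9) = 496/9 - 500*log(5)/3.

496/9 - 500*log(5)/3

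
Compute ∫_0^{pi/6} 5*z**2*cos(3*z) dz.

Integrate by parts twice (u = z^2, dv = 5*cos(3*z) dz).
An antiderivative is F(z) = 5*z**2*sin(3*z)/3 + 10*z*cos(3*z)/9 - 10*sin(3*z)/27.
Then F(pi/6) - F(0) = (-10/27 + 5*pi**2/108) - (0) = -10/27 + 5*pi**2/108.

-10/27 + 5*pi**2/108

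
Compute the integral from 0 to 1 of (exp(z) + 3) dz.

2 + E

An antiderivative is F(z) = 3*z + exp(z).
Then F(1) - F(0) = (E + 3) - (1) = 2 + E.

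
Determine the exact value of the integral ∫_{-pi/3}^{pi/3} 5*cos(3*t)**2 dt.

Use the identity cos^2(3*t) = (1 + cos(6*t))/2.
An antiderivative is F(t) = 5*t/2 + 5*sin(6*t)/12.
Then F(pi/3) - F(-pi/3) = (5*pi/6) - (-5*pi/6) = 5*pi/3.

5*pi/3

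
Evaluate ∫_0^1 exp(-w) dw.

1 - exp(-1)

An antiderivative is F(w) = -exp(-w).
Then F(1) - F(0) = (-exp(-1)) - (-1) = 1 - exp(-1).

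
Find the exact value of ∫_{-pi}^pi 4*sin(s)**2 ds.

Use the identity sin^2(s) = (1 - cos(2*s))/2.
An antiderivative is F(s) = 2*s - sin(2*s).
Then F(pi) - F(-pi) = (2*pi) - (-2*pi) = 4*pi.

4*pi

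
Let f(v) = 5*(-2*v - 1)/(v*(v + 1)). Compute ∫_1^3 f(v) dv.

Factor the denominator: v**2 + v = (v + 1)v.
Partial fractions: 5*(-2*v - 1)/(v*(v + 1)) = -5/(v + 1) - 5/v.
An antiderivative is F(v) = -5*log(v) - 5*log(v + 1).
Then F(3) - F(1) = (-10*log(2) - 5*log(3)) - (-log(32)) = -5*log(3) - 5*log(2).

-5*log(3) - 5*log(2)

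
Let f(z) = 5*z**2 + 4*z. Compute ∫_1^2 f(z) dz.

53/3

By the power rule, an antiderivative is F(z) = 5*z**3/3 + 2*z**2.
Then F(2) - F(1) = (64/3) - (11/3) = 53/3.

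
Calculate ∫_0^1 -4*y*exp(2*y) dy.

-exp(2) - 1

Integrate by parts once (u = y, dv = -4*exp(2*y) dy).
An antiderivative is F(y) = (-2*y + 1)*exp(2*y).
Then F(1) - F(0) = (-exp(2)) - (1) = -exp(2) - 1.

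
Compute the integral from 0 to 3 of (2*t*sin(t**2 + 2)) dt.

Let u = t**2 + 2, so du = 2*t dt. When t = 0, u = 2; when t = 3, u = 11.
The integral becomes ∫ sin(u) du from 2 to 11, with antiderivative -cos(u).
Back in t: F(t) = -cos(t**2 + 2).
Then F(3) - F(0) = (-cos(11)) - (-cos(2)) = cos(2) - cos(11).

cos(2) - cos(11)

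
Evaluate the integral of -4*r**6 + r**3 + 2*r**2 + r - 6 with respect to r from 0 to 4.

-194704/21

By the power rule, an antiderivative is F(r) = -4*r**7/7 + r**4/4 + 2*r**3/3 + r**2/2 - 6*r.
Then F(4) - F(0) = (-194704/21) - (0) = -194704/21.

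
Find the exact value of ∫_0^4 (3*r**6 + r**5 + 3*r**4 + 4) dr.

875152/105

By the power rule, an antiderivative is F(r) = 3*r**7/7 + r**6/6 + 3*r**5/5 + 4*r.
Then F(4) - F(0) = (875152/105) - (0) = 875152/105.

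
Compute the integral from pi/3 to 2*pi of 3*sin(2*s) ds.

An antiderivative is F(s) = -3*cos(2*s)/2.
Then F(2*pi) - F(pi/3) = (-3/2) - (3/4) = -9/4.

-9/4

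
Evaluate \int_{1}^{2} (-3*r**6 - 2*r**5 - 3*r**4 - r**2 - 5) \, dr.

-10643/105

By the power rule, an antiderivative is F(r) = -3*r**7/7 - r**6/3 - 3*r**5/5 - r**3/3 - 5*r.
Then F(2) - F(1) = (-3782/35) - (-703/105) = -10643/105.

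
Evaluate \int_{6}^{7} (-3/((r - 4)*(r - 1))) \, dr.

Factor the denominator: r**2 - 5*r + 4 = (r - 1)(r - 4).
Partial fractions: -3/((r - 4)*(r - 1)) = 1/(r - 1) - 1/(r - 4).
An antiderivative is F(r) = -log(r - 4) + log(r - 1).
Then F(7) - F(6) = (log(2)) - (log(5/2)) = log(4/5).

log(4/5)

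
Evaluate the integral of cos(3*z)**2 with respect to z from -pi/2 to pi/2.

pi/2

Use the identity cos^2(3*z) = (1 + cos(6*z))/2.
An antiderivative is F(z) = z/2 + sin(6*z)/12.
Then F(pi/2) - F(-pi/2) = (pi/4) - (-pi/4) = pi/2.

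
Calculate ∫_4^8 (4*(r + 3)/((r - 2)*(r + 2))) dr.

-log(5) + 6*log(3)

Factor the denominator: r**2 - 4 = (r + 2)(r - 2).
Partial fractions: 4*(r + 3)/((r - 2)*(r + 2)) = -1/(r + 2) + 5/(r - 2).
An antiderivative is F(r) = 5*log(r - 2) - log(r + 2).
Then F(8) - F(4) = (-log(5) + 4*log(2) + 5*log(3)) - (log(16/3)) = -log(5) + 6*log(3).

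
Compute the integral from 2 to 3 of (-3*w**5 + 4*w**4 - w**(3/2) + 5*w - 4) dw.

-776/5 - 18*sqrt(3)/5 + 8*sqrt(2)/5

By the power rule, an antiderivative is F(w) = -w**6/2 - 2*w**(5/2)/5 + 4*w**5/5 + 5*w**2/2 - 4*w.
Then F(3) - F(2) = (-798/5 - 18*sqrt(3)/5) - (-22/5 - 8*sqrt(2)/5) = -776/5 - 18*sqrt(3)/5 + 8*sqrt(2)/5.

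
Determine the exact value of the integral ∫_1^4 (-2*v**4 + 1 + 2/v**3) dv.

By the power rule, an antiderivative is F(v) = -2*v**5/5 + v - 1/v**2.
Then F(4) - F(1) = (-32453/80) - (-2/5) = -32421/80.

-32421/80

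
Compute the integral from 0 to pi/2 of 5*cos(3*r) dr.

An antiderivative is F(r) = 5*sin(3*r)/3.
Then F(pi/2) - F(0) = (-5/3) - (0) = -5/3.

-5/3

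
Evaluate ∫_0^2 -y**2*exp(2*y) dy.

Integrate by parts twice (u = y^2, dv = -exp(2*y) dy).
An antiderivative is F(y) = (-2*y**2 + 2*y - 1)*exp(2*y)/4.
Then F(2) - F(0) = (-5*exp(4)/4) - (-1/4) = 1/4 - 5*exp(4)/4.

1/4 - 5*exp(4)/4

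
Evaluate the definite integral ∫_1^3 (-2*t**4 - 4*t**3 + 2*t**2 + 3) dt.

By the power rule, an antiderivative is F(t) = -2*t**5/5 - t**4 + 2*t**3/3 + 3*t.
Then F(3) - F(1) = (-756/5) - (34/15) = -2302/15.

-2302/15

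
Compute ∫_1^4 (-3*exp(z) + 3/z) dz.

-3*exp(4) + 3*log(4) + 3*exp(1)

An antiderivative is F(z) = -3*exp(z) + 3*log(z).
Then F(4) - F(1) = (-3*exp(4) + 3*log(4)) - (-3*exp(1)) = -3*exp(4) + 3*log(4) + 3*exp(1).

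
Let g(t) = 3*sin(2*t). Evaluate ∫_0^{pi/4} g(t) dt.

An antiderivative is F(t) = -3*cos(2*t)/2.
Then F(pi/4) - F(0) = (0) - (-3/2) = 3/2.

3/2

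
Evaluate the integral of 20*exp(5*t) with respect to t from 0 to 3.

Let u = 5*t, so du = 5 dt. When t = 0, u = 0; when t = 3, u = 15.
The integral becomes 4·∫ exp(u) du from 0 to 15, with antiderivative 4*exp(u).
Back in t: F(t) = 4*exp(5*t).
Then F(3) - F(0) = (4*exp(15)) - (4) = -4 + 4*exp(15).

-4 + 4*exp(15)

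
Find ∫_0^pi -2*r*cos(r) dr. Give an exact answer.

4

Integrate by parts once (u = r, dv = -2*cos(r) dr).
An antiderivative is F(r) = -2*r*sin(r) - 2*cos(r).
Then F(pi) - F(0) = (2) - (-2) = 4.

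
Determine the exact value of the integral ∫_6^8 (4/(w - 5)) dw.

log(81)

An antiderivative is F(w) = 4*log(w - 5).
Then F(8) - F(6) = (log(81)) - (0) = log(81).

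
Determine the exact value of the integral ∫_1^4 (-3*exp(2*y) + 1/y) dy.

-3*exp(8)/2 + log(4) + 3*exp(2)/2

An antiderivative is F(y) = -3*exp(2*y)/2 + log(y).
Then F(4) - F(1) = (-3*exp(8)/2 + log(4)) - (-3*exp(2)/2) = -3*exp(8)/2 + log(4) + 3*exp(2)/2.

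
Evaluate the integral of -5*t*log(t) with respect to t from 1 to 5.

Integrate by parts once (u = ln t, dv = -5*t dt).
An antiderivative is F(t) = -5*t**2*(2*log(t) - 1)/4.
Then F(5) - F(1) = (125/4 - 125*log(5)/2) - (5/4) = 30 - 125*log(5)/2.

30 - 125*log(5)/2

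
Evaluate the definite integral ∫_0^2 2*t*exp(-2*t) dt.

Integrate by parts once (u = t, dv = 2*exp(-2*t) dt).
An antiderivative is F(t) = (-2*t - 1)*exp(-2*t)/2.
Then F(2) - F(0) = (-5*exp(-4)/2) - (-1/2) = (-5 + exp(4))*exp(-4)/2.

(-5 + exp(4))*exp(-4)/2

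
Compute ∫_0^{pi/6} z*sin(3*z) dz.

Integrate by parts once (u = z, dv = sin(3*z) dz).
An antiderivative is F(z) = -z*cos(3*z)/3 + sin(3*z)/9.
Then F(pi/6) - F(0) = (1/9) - (0) = 1/9.

1/9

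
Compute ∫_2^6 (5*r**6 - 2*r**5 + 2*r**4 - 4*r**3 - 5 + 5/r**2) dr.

6514601/35

By the power rule, an antiderivative is F(r) = 5*r**7/7 - r**6/3 + 2*r**5/5 - r**4 - 5*r - 5/r.
Then F(6) - F(2) = (39099029/210) - (11423/210) = 6514601/35.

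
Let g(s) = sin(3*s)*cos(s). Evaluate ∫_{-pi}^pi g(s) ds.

0

Use the identity sin(3*s)cos(s) = [sin(4*s) + sin(2*s)]/2.
An antiderivative is F(s) = -cos(2*s)/4 - cos(4*s)/8.
Then F(pi) - F(-pi) = (-3/8) - (-3/8) = 0.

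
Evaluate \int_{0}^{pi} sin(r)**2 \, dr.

Use the identity sin^2(r) = (1 - cos(2*r))/2.
An antiderivative is F(r) = r/2 - sin(2*r)/4.
Then F(pi) - F(0) = (pi/2) - (0) = pi/2.

pi/2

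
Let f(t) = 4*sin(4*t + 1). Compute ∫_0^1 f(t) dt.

Let u = 4*t + 1, so du = 4 dt. When t = 0, u = 1; when t = 1, u = 5.
The integral becomes ∫ sin(u) du from 1 to 5, with antiderivative -cos(u).
Back in t: F(t) = -cos(4*t + 1).
Then F(1) - F(0) = (-cos(5)) - (-cos(1)) = -cos(5) + cos(1).

-cos(5) + cos(1)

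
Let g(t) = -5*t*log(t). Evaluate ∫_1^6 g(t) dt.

Integrate by parts once (u = ln t, dv = -5*t dt).
An antiderivative is F(t) = -5*t**2*(2*log(t) - 1)/4.
Then F(6) - F(1) = (-90*log(3) - 90*log(2) + 45) - (5/4) = -90*log(3) - 90*log(2) + 175/4.

-90*log(3) - 90*log(2) + 175/4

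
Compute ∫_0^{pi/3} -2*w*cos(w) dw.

-sqrt(3)*pi/3 + 1

Integrate by parts once (u = w, dv = -2*cos(w) dw).
An antiderivative is F(w) = -2*w*sin(w) - 2*cos(w).
Then F(pi/3) - F(0) = (-sqrt(3)*pi/3 - 1) - (-2) = -sqrt(3)*pi/3 + 1.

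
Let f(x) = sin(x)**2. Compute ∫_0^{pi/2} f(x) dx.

pi/4

Use the identity sin^2(x) = (1 - cos(2*x))/2.
An antiderivative is F(x) = x/2 - sin(2*x)/4.
Then F(pi/2) - F(0) = (pi/4) - (0) = pi/4.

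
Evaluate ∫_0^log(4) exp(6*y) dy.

1365/2

Let u = exp(y), so du = exp(y) dy. When y = 0, u = 1; when y = log(4), u = 4.
The integral becomes ∫ u**5 du from 1 to 4, with antiderivative u**6/6.
Back in y: F(y) = exp(6*y)/6.
Then F(log(4)) - F(0) = (2048/3) - (1/6) = 1365/2.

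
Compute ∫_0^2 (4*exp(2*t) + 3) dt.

An antiderivative is F(t) = 2*exp(2*t) + 3*t.
Then F(2) - F(0) = (6 + 2*exp(4)) - (2) = 4 + 2*exp(4).

4 + 2*exp(4)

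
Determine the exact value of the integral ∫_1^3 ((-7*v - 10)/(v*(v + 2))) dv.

Factor the denominator: v**2 + 2*v = (v + 2)v.
Partial fractions: (-7*v - 10)/(v*(v + 2)) = -2/(v + 2) - 5/v.
An antiderivative is F(v) = -5*log(v) - 2*log(v + 2).
Then F(3) - F(1) = (-5*log(3) - 2*log(5)) - (-log(9)) = -3*log(3) - 2*log(5).

-3*log(3) - 2*log(5)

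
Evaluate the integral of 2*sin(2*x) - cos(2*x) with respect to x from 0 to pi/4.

1/2

An antiderivative is F(x) = -sin(2*x)/2 - cos(2*x).
Then F(pi/4) - F(0) = (-1/2) - (-1) = 1/2.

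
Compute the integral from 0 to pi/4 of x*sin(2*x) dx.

1/4

Integrate by parts once (u = x, dv = sin(2*x) dx).
An antiderivative is F(x) = -x*cos(2*x)/2 + sin(2*x)/4.
Then F(pi/4) - F(0) = (1/4) - (0) = 1/4.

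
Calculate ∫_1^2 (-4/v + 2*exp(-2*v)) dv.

An antiderivative is F(v) = -4*log(v) - exp(-2*v).
Then F(2) - F(1) = (-4*log(2) - exp(-4)) - (-exp(-2)) = -4*log(2) - exp(-4) + exp(-2).

-4*log(2) - exp(-4) + exp(-2)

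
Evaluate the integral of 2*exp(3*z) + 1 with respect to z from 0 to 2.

An antiderivative is F(z) = 2*exp(3*z)/3 + z.
Then F(2) - F(0) = (2 + 2*exp(6)/3) - (2/3) = 4/3 + 2*exp(6)/3.

4/3 + 2*exp(6)/3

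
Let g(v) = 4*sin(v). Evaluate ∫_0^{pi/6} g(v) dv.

4 - 2*sqrt(3)

An antiderivative is F(v) = -4*cos(v).
Then F(pi/6) - F(0) = (-2*sqrt(3)) - (-4) = 4 - 2*sqrt(3).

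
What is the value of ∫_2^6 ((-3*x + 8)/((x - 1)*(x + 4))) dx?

Factor the denominator: x**2 + 3*x - 4 = (x + 4)(x - 1).
Partial fractions: (-3*x + 8)/((x - 1)*(x + 4)) = -4/(x + 4) + 1/(x - 1).
An antiderivative is F(x) = log(x - 1) - 4*log(x + 4).
Then F(6) - F(2) = (-3*log(5) - 4*log(2)) - (-4*log(3) - 4*log(2)) = -3*log(5) + 4*log(3).

-3*log(5) + 4*log(3)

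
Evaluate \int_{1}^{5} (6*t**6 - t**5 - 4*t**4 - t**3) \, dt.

By the power rule, an antiderivative is F(t) = 6*t**7/7 - t**6/6 - 4*t**5/5 - t**4/4.
Then F(5) - F(1) = (5183125/84) - (-151/420) = 2159648/35.

2159648/35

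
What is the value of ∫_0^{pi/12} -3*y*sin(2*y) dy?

-3/8 + sqrt(3)*pi/16

Integrate by parts once (u = y, dv = -3*sin(2*y) dy).
An antiderivative is F(y) = 3*y*cos(2*y)/2 - 3*sin(2*y)/4.
Then F(pi/12) - F(0) = (-3/8 + sqrt(3)*pi/16) - (0) = -3/8 + sqrt(3)*pi/16.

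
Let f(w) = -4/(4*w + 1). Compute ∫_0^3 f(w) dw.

An antiderivative is F(w) = -log(4*w + 1).
Then F(3) - F(0) = (-log(13)) - (0) = -log(13).

-log(13)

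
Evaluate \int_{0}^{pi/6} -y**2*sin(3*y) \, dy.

Integrate by parts twice (u = y^2, dv = -sin(3*y) dy).
An antiderivative is F(y) = y**2*cos(3*y)/3 - 2*y*sin(3*y)/9 - 2*cos(3*y)/27.
Then F(pi/6) - F(0) = (-pi/27) - (-2/27) = 2/27 - pi/27.

2/27 - pi/27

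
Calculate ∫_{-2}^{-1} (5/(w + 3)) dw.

An antiderivative is F(w) = 5*log(w + 3).
Then F(-1) - F(-2) = (log(32)) - (0) = log(32).

log(32)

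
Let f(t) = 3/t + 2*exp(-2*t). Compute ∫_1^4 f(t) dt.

An antiderivative is F(t) = 3*log(t) - exp(-2*t).
Then F(4) - F(1) = (-exp(-8) + 6*log(2)) - (-exp(-2)) = -exp(-8) + exp(-2) + 6*log(2).

-exp(-8) + exp(-2) + 6*log(2)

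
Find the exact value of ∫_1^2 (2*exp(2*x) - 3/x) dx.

-exp(2) - log(8) + exp(4)

An antiderivative is F(x) = exp(2*x) - 3*log(x).
Then F(2) - F(1) = (-log(8) + exp(4)) - (exp(2)) = -exp(2) - log(8) + exp(4).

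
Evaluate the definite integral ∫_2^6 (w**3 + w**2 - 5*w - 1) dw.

By the power rule, an antiderivative is F(w) = w**4/4 + w**3/3 - 5*w**2/2 - w.
Then F(6) - F(2) = (300) - (-16/3) = 916/3.

916/3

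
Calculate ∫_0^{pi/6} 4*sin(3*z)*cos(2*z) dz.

12/5 - 4*sqrt(3)/5

Use the identity sin(3*z)cos(2*z) = [sin(5*z) + sin(z)]/2.
An antiderivative is F(z) = -2*cos(z) - 2*cos(5*z)/5.
Then F(pi/6) - F(0) = (-4*sqrt(3)/5) - (-12/5) = 12/5 - 4*sqrt(3)/5.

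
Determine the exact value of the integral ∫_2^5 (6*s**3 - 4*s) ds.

By the power rule, an antiderivative is F(s) = 3*s**4/2 - 2*s**2.
Then F(5) - F(2) = (1775/2) - (16) = 1743/2.

1743/2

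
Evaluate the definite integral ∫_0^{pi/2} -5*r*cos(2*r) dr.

5/2

Integrate by parts once (u = r, dv = -5*cos(2*r) dr).
An antiderivative is F(r) = -5*r*sin(2*r)/2 - 5*cos(2*r)/4.
Then F(pi/2) - F(0) = (5/4) - (-5/4) = 5/2.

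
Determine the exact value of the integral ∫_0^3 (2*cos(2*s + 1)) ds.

-sin(1) + sin(7)

Let u = 2*s + 1, so du = 2 ds. When s = 0, u = 1; when s = 3, u = 7.
The integral becomes ∫ cos(u) du from 1 to 7, with antiderivative sin(u).
Back in s: F(s) = sin(2*s + 1).
Then F(3) - F(0) = (sin(7)) - (sin(1)) = -sin(1) + sin(7).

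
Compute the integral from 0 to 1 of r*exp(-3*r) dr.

Integrate by parts once (u = r, dv = exp(-3*r) dr).
An antiderivative is F(r) = (-3*r - 1)*exp(-3*r)/9.
Then F(1) - F(0) = (-4*exp(-3)/9) - (-1/9) = (-4 + exp(3))*exp(-3)/9.

(-4 + exp(3))*exp(-3)/9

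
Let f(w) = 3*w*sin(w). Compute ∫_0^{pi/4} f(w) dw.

3*sqrt(2)*(4 - pi)/8

Integrate by parts once (u = w, dv = 3*sin(w) dw).
An antiderivative is F(w) = -3*w*cos(w) + 3*sin(w).
Then F(pi/4) - F(0) = (3*sqrt(2)*(4 - pi)/8) - (0) = 3*sqrt(2)*(4 - pi)/8.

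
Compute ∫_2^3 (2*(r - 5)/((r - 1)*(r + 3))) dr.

-4*log(5) + 2*log(2) + 4*log(3)

Factor the denominator: r**2 + 2*r - 3 = (r + 3)(r - 1).
Partial fractions: 2*(r - 5)/((r - 1)*(r + 3)) = 4/(r + 3) - 2/(r - 1).
An antiderivative is F(r) = -2*log(r - 1) + 4*log(r + 3).
Then F(3) - F(2) = (2*log(2) + 4*log(3)) - (4*log(5)) = -4*log(5) + 2*log(2) + 4*log(3).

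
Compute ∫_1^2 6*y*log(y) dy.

-9/2 + 12*log(2)

Integrate by parts once (u = ln y, dv = 6*y dy).
An antiderivative is F(y) = 3*y**2*(2*log(y) - 1)/2.
Then F(2) - F(1) = (-6 + 12*log(2)) - (-3/2) = -9/2 + 12*log(2).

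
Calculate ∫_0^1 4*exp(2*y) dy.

-2 + 2*exp(2)

An antiderivative is F(y) = 2*exp(2*y).
Then F(1) - F(0) = (2*exp(2)) - (2) = -2 + 2*exp(2).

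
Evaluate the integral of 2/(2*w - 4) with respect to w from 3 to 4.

An antiderivative is F(w) = log(2*w - 4).
Then F(4) - F(3) = (log(4)) - (log(2)) = log(2).

log(2)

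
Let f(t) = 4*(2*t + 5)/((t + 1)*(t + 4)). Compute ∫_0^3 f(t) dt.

4*log(7)

Factor the denominator: t**2 + 5*t + 4 = (t + 4)(t + 1).
Partial fractions: 4*(2*t + 5)/((t + 1)*(t + 4)) = 4/(t + 4) + 4/(t + 1).
An antiderivative is F(t) = 4*log(t + 1) + 4*log(t + 4).
Then F(3) - F(0) = (8*log(2) + 4*log(7)) - (8*log(2)) = 4*log(7).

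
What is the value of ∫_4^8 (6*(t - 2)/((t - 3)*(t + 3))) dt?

Factor the denominator: t**2 - 9 = (t + 3)(t - 3).
Partial fractions: 6*(t - 2)/((t - 3)*(t + 3)) = 5/(t + 3) + 1/(t - 3).
An antiderivative is F(t) = log(t - 3) + 5*log(t + 3).
Then F(8) - F(4) = (log(5) + 5*log(11)) - (5*log(7)) = -5*log(7) + log(5) + 5*log(11).

-5*log(7) + log(5) + 5*log(11)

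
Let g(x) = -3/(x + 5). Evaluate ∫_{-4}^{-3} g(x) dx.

-log(8)

An antiderivative is F(x) = -3*log(x + 5).
Then F(-3) - F(-4) = (-log(8)) - (0) = -log(8).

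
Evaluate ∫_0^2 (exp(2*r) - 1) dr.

-5/2 + exp(4)/2

An antiderivative is F(r) = exp(2*r)/2 - r.
Then F(2) - F(0) = (-2 + exp(4)/2) - (1/2) = -5/2 + exp(4)/2.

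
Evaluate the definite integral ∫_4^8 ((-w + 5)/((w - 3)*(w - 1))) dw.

Factor the denominator: w**2 - 4*w + 3 = (w - 1)(w - 3).
Partial fractions: (-w + 5)/((w - 3)*(w - 1)) = -2/(w - 1) + 1/(w - 3).
An antiderivative is F(w) = log(w - 3) - 2*log(w - 1).
Then F(8) - F(4) = (log(5/49)) - (-log(9)) = log(45/49).

log(45/49)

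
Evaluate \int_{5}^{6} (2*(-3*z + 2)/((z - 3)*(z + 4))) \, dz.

-4*log(5) - 2*log(2) + 6*log(3)

Factor the denominator: z**2 + z - 12 = (z + 4)(z - 3).
Partial fractions: 2*(-3*z + 2)/((z - 3)*(z + 4)) = -4/(z + 4) - 2/(z - 3).
An antiderivative is F(z) = -2*log(z - 3) - 4*log(z + 4).
Then F(6) - F(5) = (-4*log(5) - 4*log(2) - 2*log(3)) - (-8*log(3) - 2*log(2)) = -4*log(5) - 2*log(2) + 6*log(3).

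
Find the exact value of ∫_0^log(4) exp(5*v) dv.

Let u = exp(v), so du = exp(v) dv. When v = 0, u = 1; when v = log(4), u = 4.
The integral becomes ∫ u**4 du from 1 to 4, with antiderivative u**5/5.
Back in v: F(v) = exp(5*v)/5.
Then F(log(4)) - F(0) = (1024/5) - (1/5) = 1023/5.

1023/5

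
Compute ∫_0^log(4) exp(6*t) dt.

Let u = exp(t), so du = exp(t) dt. When t = 0, u = 1; when t = log(4), u = 4.
The integral becomes ∫ u**5 du from 1 to 4, with antiderivative u**6/6.
Back in t: F(t) = exp(6*t)/6.
Then F(log(4)) - F(0) = (2048/3) - (1/6) = 1365/2.

1365/2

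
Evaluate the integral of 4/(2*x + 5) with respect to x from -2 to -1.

log(9)

An antiderivative is F(x) = 2*log(2*x + 5).
Then F(-1) - F(-2) = (log(9)) - (0) = log(9).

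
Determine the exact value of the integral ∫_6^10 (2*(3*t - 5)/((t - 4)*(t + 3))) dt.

Factor the denominator: t**2 - t - 12 = (t + 3)(t - 4).
Partial fractions: 2*(3*t - 5)/((t - 4)*(t + 3)) = 4/(t + 3) + 2/(t - 4).
An antiderivative is F(t) = 2*log(t - 4) + 4*log(t + 3).
Then F(10) - F(6) = (2*log(2) + 2*log(3) + 4*log(13)) - (2*log(2) + 8*log(3)) = -6*log(3) + 4*log(13).

-6*log(3) + 4*log(13)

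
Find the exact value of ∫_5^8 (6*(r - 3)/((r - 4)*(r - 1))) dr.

Factor the denominator: r**2 - 5*r + 4 = (r - 1)(r - 4).
Partial fractions: 6*(r - 3)/((r - 4)*(r - 1)) = 4/(r - 1) + 2/(r - 4).
An antiderivative is F(r) = 2*log(r - 4) + 4*log(r - 1).
Then F(8) - F(5) = (4*log(2) + 4*log(7)) - (8*log(2)) = -4*log(2) + 4*log(7).

-4*log(2) + 4*log(7)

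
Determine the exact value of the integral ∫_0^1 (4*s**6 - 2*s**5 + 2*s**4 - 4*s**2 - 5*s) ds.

By the power rule, an antiderivative is F(s) = 4*s**7/7 - s**6/3 + 2*s**5/5 - 4*s**3/3 - 5*s**2/2.
Then F(1) - F(0) = (-671/210) - (0) = -671/210.

-671/210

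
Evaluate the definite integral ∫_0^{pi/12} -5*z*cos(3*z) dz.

Integrate by parts once (u = z, dv = -5*cos(3*z) dz).
An antiderivative is F(z) = -5*z*sin(3*z)/3 - 5*cos(3*z)/9.
Then F(pi/12) - F(0) = (5*sqrt(2)*(-4 - pi)/72) - (-5/9) = -5*sqrt(2)/18 - 5*sqrt(2)*pi/72 + 5/9.

-5*sqrt(2)/18 - 5*sqrt(2)*pi/72 + 5/9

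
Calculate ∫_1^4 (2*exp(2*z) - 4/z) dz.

-exp(2) - 8*log(2) + exp(8)

An antiderivative is F(z) = exp(2*z) - 4*log(z).
Then F(4) - F(1) = (-8*log(2) + exp(8)) - (exp(2)) = -exp(2) - 8*log(2) + exp(8).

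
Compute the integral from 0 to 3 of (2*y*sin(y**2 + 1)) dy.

Let u = y**2 + 1, so du = 2*y dy. When y = 0, u = 1; when y = 3, u = 10.
The integral becomes ∫ sin(u) du from 1 to 10, with antiderivative -cos(u).
Back in y: F(y) = -cos(y**2 + 1).
Then F(3) - F(0) = (-cos(10)) - (-cos(1)) = cos(1) - cos(10).

cos(1) - cos(10)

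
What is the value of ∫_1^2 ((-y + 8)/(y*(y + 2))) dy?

-6*log(2) + 5*log(3)

Factor the denominator: y**2 + 2*y = (y + 2)y.
Partial fractions: (-y + 8)/(y*(y + 2)) = -5/(y + 2) + 4/y.
An antiderivative is F(y) = 4*log(y) - 5*log(y + 2).
Then F(2) - F(1) = (-log(64)) - (-5*log(3)) = -6*log(2) + 5*log(3).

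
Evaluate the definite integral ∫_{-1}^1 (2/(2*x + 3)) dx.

log(5)

An antiderivative is F(x) = log(2*x + 3).
Then F(1) - F(-1) = (log(5)) - (0) = log(5).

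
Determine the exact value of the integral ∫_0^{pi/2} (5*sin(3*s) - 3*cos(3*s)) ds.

8/3

An antiderivative is F(s) = -sin(3*s) - 5*cos(3*s)/3.
Then F(pi/2) - F(0) = (1) - (-5/3) = 8/3.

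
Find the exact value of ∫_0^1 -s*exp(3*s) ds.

Integrate by parts once (u = s, dv = -exp(3*s) ds).
An antiderivative is F(s) = (-3*s + 1)*exp(3*s)/9.
Then F(1) - F(0) = (-2*exp(3)/9) - (1/9) = -2*exp(3)/9 - 1/9.

-2*exp(3)/9 - 1/9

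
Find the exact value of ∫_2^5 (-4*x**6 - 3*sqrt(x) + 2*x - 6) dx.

By the power rule, an antiderivative is F(x) = -4*x**7/7 - 2*x**(3/2) + x**2 - 6*x.
Then F(5) - F(2) = (-312535/7 - 10*sqrt(5)) - (-568/7 - 4*sqrt(2)) = -311967/7 - 10*sqrt(5) + 4*sqrt(2).

-311967/7 - 10*sqrt(5) + 4*sqrt(2)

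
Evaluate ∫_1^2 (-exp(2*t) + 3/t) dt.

An antiderivative is F(t) = -exp(2*t)/2 + 3*log(t).
Then F(2) - F(1) = (-exp(4)/2 + log(8)) - (-exp(2)/2) = -exp(4)/2 + log(8) + exp(2)/2.

-exp(4)/2 + log(8) + exp(2)/2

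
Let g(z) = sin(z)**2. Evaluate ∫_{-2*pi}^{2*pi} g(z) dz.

Use the identity sin^2(z) = (1 - cos(2*z))/2.
An antiderivative is F(z) = z/2 - sin(2*z)/4.
Then F(2*pi) - F(-2*pi) = (pi) - (-pi) = 2*pi.

2*pi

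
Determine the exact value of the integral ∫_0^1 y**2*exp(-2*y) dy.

Integrate by parts twice (u = y^2, dv = exp(-2*y) dy).
An antiderivative is F(y) = (-2*y**2 - 2*y - 1)*exp(-2*y)/4.
Then F(1) - F(0) = (-5*exp(-2)/4) - (-1/4) = (-5 + exp(2))*exp(-2)/4.

(-5 + exp(2))*exp(-2)/4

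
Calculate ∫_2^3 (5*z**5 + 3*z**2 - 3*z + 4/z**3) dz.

By the power rule, an antiderivative is F(z) = 5*z**6/6 + z**3 - 3*z**2/2 - 2/z**2.
Then F(3) - F(2) = (5587/9) - (329/6) = 10187/18.

10187/18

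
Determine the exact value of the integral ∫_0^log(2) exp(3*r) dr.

Let u = exp(r), so du = exp(r) dr. When r = 0, u = 1; when r = log(2), u = 2.
The integral becomes ∫ u**2 du from 1 to 2, with antiderivative u**3/3.
Back in r: F(r) = exp(3*r)/3.
Then F(log(2)) - F(0) = (8/3) - (1/3) = 7/3.

7/3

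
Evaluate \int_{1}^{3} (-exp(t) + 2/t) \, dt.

An antiderivative is F(t) = -exp(t) + 2*log(t).
Then F(3) - F(1) = (-exp(3) + log(9)) - (-exp(1)) = -exp(3) + log(9) + exp(1).

-exp(3) + log(9) + exp(1)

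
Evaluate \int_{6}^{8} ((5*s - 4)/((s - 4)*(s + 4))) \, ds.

Factor the denominator: s**2 - 16 = (s + 4)(s - 4).
Partial fractions: (5*s - 4)/((s - 4)*(s + 4)) = 3/(s + 4) + 2/(s - 4).
An antiderivative is F(s) = 2*log(s - 4) + 3*log(s + 4).
Then F(8) - F(6) = (3*log(3) + 10*log(2)) - (5*log(2) + 3*log(5)) = -3*log(5) + 3*log(3) + 5*log(2).

-3*log(5) + 3*log(3) + 5*log(2)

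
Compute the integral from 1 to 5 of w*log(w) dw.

Integrate by parts once (u = ln w, dv = w dw).
An antiderivative is F(w) = w**2*(2*log(w) - 1)/4.
Then F(5) - F(1) = (-25/4 + 25*log(5)/2) - (-1/4) = -6 + 25*log(5)/2.

-6 + 25*log(5)/2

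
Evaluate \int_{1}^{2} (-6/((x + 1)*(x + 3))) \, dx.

Factor the denominator: x**2 + 4*x + 3 = (x + 3)(x + 1).
Partial fractions: -6/((x + 1)*(x + 3)) = 3/(x + 3) - 3/(x + 1).
An antiderivative is F(x) = -3*log(x + 1) + 3*log(x + 3).
Then F(2) - F(1) = (-3*log(3) + 3*log(5)) - (log(8)) = -3*log(3) - 3*log(2) + 3*log(5).

-3*log(3) - 3*log(2) + 3*log(5)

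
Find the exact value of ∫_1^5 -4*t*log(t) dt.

24 - 50*log(5)

Integrate by parts once (u = ln t, dv = -4*t dt).
An antiderivative is F(t) = -t**2*(2*log(t) - 1).
Then F(5) - F(1) = (25 - 50*log(5)) - (1) = 24 - 50*log(5).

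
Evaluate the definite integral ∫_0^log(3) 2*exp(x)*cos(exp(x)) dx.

-2*sin(1) + 2*sin(3)

Let u = exp(x), so du = exp(x) dx. When x = 0, u = 1; when x = log(3), u = 3.
The integral becomes 2·∫ cos(u) du from 1 to 3, with antiderivative 2*sin(u).
Back in x: F(x) = 2*sin(exp(x)).
Then F(log(3)) - F(0) = (2*sin(3)) - (2*sin(1)) = -2*sin(1) + 2*sin(3).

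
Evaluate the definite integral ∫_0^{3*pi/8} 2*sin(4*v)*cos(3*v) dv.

8/7 - 3*sqrt(2 - sqrt(2))/7

Use the identity sin(4*v)cos(3*v) = [sin(7*v) + sin(v)]/2.
An antiderivative is F(v) = -cos(v) - cos(7*v)/7.
Then F(3*pi/8) - F(0) = (-3*sqrt(2 - sqrt(2))/7) - (-8/7) = 8/7 - 3*sqrt(2 - sqrt(2))/7.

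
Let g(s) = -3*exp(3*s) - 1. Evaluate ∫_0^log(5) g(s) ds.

An antiderivative is F(s) = -exp(3*s) - s.
Then F(log(5)) - F(0) = (-125 - log(5)) - (-1) = -124 - log(5).

-124 - log(5)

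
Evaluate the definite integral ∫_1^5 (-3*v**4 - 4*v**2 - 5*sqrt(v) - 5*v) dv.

-10482/5 - 50*sqrt(5)/3

By the power rule, an antiderivative is F(v) = -3*v**5/5 - 10*v**(3/2)/3 - 4*v**3/3 - 5*v**2/2.
Then F(5) - F(1) = (-12625/6 - 50*sqrt(5)/3) - (-233/30) = -10482/5 - 50*sqrt(5)/3.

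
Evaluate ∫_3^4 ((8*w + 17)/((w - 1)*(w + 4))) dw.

Factor the denominator: w**2 + 3*w - 4 = (w + 4)(w - 1).
Partial fractions: (8*w + 17)/((w - 1)*(w + 4)) = 3/(w + 4) + 5/(w - 1).
An antiderivative is F(w) = 5*log(w - 1) + 3*log(w + 4).
Then F(4) - F(3) = (5*log(3) + 9*log(2)) - (5*log(2) + 3*log(7)) = -3*log(7) + 4*log(2) + 5*log(3).

-3*log(7) + 4*log(2) + 5*log(3)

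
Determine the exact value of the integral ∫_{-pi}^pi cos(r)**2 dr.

pi

Use the identity cos^2(r) = (1 + cos(2*r))/2.
An antiderivative is F(r) = r/2 + sin(2*r)/4.
Then F(pi) - F(-pi) = (pi/2) - (-pi/2) = pi.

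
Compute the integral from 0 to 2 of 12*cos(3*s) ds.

Let u = 3*s, so du = 3 ds. When s = 0, u = 0; when s = 2, u = 6.
The integral becomes 4·∫ cos(u) du from 0 to 6, with antiderivative 4*sin(u).
Back in s: F(s) = 4*sin(3*s).
Then F(2) - F(0) = (4*sin(6)) - (0) = 4*sin(6).

4*sin(6)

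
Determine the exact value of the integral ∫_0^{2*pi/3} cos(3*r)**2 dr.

Use the identity cos^2(3*r) = (1 + cos(6*r))/2.
An antiderivative is F(r) = r/2 + sin(6*r)/12.
Then F(2*pi/3) - F(0) = (pi/3) - (0) = pi/3.

pi/3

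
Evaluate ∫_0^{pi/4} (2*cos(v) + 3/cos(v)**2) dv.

sqrt(2) + 3

An antiderivative is F(v) = 2*sin(v) + 3*tan(v).
Then F(pi/4) - F(0) = (sqrt(2) + 3) - (0) = sqrt(2) + 3.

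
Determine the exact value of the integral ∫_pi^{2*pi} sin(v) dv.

-2

An antiderivative is F(v) = -cos(v).
Then F(2*pi) - F(pi) = (-1) - (1) = -2.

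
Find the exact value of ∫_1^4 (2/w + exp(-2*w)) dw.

(-1 + exp(6) + 8*exp(8)*log(2))*exp(-8)/2

An antiderivative is F(w) = 2*log(w) - exp(-2*w)/2.
Then F(4) - F(1) = (-exp(-8)/2 + 4*log(2)) - (-exp(-2)/2) = (-1 + exp(6) + 8*exp(8)*log(2))*exp(-8)/2.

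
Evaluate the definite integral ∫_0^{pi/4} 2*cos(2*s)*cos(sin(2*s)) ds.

sin(1)

Let u = sin(2*s), so du = 2*cos(2*s) ds. When s = 0, u = 0; when s = pi/4, u = 1.
The integral becomes ∫ cos(u) du from 0 to 1, with antiderivative sin(u).
Back in s: F(s) = sin(sin(2*s)).
Then F(pi/4) - F(0) = (sin(1)) - (0) = sin(1).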